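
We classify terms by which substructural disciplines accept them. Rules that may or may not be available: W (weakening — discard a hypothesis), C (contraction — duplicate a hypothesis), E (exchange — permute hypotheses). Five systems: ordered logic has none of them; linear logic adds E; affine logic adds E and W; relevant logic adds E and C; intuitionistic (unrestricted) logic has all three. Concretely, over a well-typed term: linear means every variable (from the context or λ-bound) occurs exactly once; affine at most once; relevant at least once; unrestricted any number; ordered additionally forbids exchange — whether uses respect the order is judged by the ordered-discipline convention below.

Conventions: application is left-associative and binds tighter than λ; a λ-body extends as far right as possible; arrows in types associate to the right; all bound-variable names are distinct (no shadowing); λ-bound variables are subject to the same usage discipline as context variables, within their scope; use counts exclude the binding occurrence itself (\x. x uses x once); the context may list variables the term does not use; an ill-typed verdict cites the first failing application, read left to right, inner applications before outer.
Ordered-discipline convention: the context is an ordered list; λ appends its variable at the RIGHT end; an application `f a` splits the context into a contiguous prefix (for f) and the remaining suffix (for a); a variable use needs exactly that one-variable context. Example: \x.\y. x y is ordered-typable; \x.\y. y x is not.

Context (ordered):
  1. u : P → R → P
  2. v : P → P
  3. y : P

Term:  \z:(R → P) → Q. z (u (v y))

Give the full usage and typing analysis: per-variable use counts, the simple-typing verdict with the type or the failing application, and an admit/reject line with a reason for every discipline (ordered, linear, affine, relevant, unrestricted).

counts: u: 1; v: 1; y: 1; z (bound): 1
uses in reading order: z, u, v, y
typing: the term checks, with type ((R → P) → Q) → Q
ordered: ✗, use order z, u, v, y needs exchange
linear: ✓, single use per variable (u, v, y, z)
affine: ✓, at most one use each (u, v, y, z)
relevant: ✓, at least one use each (u, v, y, z)
unrestricted: ✓, type-checks (((R → P) → Q) → Q) and nothing is barred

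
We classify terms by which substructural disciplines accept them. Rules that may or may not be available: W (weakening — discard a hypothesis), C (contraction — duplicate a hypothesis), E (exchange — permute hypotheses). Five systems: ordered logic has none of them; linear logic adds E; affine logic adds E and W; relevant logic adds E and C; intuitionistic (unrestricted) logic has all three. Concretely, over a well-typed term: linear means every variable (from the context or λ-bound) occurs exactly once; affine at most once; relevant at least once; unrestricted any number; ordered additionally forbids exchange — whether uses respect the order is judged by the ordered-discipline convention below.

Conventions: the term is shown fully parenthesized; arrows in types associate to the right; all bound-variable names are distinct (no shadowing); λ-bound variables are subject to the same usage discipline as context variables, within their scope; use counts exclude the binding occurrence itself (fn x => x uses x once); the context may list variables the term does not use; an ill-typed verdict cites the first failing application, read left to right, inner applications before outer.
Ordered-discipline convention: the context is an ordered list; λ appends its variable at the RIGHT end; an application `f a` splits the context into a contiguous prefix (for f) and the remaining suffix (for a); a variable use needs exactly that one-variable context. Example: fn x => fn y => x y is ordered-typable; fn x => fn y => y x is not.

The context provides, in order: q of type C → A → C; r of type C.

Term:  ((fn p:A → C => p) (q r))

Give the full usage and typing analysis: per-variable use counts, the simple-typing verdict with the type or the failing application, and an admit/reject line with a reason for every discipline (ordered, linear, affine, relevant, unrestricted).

use counts: q: 1×; r: 1×; p (λ-bound): 1×
left-to-right use order: p, q, r
typing: the term checks, with type A → C
ordered ✓ (q, r, p once each; derivable with no W/C/E)
linear ✓ (q, r, p: one use apiece)
affine ✓ (none of q, r, p used more than once)
relevant ✓ (none of q, r, p goes unused)
unrestricted ✓ (type-checks (A → C) and nothing is barred)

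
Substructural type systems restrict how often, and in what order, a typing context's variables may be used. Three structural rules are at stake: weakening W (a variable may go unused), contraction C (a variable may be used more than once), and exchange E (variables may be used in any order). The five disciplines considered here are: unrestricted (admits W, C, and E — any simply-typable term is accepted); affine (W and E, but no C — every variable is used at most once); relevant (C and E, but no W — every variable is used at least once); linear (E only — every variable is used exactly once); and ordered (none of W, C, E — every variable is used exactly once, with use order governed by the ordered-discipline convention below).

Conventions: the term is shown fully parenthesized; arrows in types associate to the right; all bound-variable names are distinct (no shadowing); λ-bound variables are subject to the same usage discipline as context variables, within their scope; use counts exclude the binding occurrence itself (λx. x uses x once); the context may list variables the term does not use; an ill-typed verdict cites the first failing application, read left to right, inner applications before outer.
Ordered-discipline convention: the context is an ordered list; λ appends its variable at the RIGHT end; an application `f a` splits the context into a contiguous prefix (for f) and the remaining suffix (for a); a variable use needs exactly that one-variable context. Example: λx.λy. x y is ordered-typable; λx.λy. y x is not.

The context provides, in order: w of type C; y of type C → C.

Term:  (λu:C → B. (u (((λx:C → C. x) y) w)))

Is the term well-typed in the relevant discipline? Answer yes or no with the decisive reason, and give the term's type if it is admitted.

yes — every one of w, y, u, x appears; term : (C → B) → B
usage: w ×1, y ×1, u (bound) ×1, x (bound) ×1
left-to-right use order: u, x, y, w
typing: ✓ — (C → B) → B
summary: ordered ✗; linear ✓; affine ✓; relevant ✓; unrestricted ✓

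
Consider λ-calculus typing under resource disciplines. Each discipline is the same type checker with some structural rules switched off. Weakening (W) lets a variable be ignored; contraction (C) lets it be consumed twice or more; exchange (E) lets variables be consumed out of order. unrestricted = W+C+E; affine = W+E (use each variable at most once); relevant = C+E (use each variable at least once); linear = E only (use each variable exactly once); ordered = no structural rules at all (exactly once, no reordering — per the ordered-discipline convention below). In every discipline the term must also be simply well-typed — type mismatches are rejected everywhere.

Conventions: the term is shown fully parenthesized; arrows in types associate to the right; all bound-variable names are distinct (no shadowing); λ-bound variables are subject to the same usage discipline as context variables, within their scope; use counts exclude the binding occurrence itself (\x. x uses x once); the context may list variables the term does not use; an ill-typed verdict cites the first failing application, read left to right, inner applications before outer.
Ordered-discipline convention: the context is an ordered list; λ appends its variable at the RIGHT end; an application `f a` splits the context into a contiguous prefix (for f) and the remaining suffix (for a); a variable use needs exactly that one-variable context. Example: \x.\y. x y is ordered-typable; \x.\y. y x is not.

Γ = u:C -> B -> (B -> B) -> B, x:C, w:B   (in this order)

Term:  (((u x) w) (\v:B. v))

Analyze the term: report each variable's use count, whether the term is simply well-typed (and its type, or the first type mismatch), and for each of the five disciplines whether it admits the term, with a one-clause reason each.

usage: u=1; x=1; w=1; v (λ-bound)=1
use order (left to right): u, x, w, v
typing: well-typed — term : B
ordered ✓ (one use each (u, x, w, v); ordered split holds)
linear ✓ (each of u, x, w, v used exactly once)
affine ✓ (no duplicate uses among u, x, w, v)
relevant ✓ (u, x, w, v: all used, weakening unneeded)
unrestricted ✓ (type-checks (B) and nothing is barred)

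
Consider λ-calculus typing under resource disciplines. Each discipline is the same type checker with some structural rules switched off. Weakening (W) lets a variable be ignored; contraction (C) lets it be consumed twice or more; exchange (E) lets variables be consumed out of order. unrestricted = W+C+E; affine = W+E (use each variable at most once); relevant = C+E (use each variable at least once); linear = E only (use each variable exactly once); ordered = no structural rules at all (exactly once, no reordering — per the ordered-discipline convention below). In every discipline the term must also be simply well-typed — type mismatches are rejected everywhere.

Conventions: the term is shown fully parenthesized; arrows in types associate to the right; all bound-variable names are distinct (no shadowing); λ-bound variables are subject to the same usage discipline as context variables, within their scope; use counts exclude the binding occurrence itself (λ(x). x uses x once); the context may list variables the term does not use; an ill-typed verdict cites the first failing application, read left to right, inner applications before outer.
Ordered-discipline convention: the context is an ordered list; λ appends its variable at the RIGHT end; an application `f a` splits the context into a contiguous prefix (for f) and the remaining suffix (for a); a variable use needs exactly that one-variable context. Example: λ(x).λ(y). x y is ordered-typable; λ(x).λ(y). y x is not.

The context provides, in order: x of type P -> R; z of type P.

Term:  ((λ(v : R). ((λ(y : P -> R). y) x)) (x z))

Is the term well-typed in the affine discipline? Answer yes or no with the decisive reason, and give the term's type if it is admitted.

no — needs contraction — x ×2
counts: x=2, z=1, v [bound]=0, y [bound]=1
left-to-right use order: y, x, x, z
typing: the term checks, with type P -> R
summary: ordered ✗; linear ✗; affine ✗; relevant ✗; unrestricted ✓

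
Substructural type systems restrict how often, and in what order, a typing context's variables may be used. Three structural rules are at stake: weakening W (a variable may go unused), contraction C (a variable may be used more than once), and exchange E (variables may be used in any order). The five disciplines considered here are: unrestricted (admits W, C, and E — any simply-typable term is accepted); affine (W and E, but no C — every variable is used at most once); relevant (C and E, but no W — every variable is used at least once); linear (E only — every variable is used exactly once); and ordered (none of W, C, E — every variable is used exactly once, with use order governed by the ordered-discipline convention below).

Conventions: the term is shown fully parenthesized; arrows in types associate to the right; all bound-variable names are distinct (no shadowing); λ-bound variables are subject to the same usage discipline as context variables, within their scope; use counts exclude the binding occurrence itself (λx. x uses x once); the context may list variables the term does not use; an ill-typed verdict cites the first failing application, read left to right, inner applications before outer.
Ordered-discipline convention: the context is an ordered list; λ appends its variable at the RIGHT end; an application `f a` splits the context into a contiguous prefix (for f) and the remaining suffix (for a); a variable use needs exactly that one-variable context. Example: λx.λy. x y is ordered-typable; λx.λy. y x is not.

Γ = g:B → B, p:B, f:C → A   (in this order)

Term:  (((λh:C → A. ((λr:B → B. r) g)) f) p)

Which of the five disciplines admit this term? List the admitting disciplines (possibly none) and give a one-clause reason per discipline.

admitted by: affine, unrestricted
usage: g=1; p=1; f=1; h (bound)=0; r (bound)=1
left-to-right use order: r, g, f, p
typing: well-typed at B
ordered: ✗ — needs weakening: h unused
linear: ✗ — needs weakening: h unused
affine: ✓ — g, p, f, h, r: no repeats, contraction unneeded
relevant: ✗ — needs weakening: h unused
unrestricted: ✓ — type-checks (B) and nothing is barred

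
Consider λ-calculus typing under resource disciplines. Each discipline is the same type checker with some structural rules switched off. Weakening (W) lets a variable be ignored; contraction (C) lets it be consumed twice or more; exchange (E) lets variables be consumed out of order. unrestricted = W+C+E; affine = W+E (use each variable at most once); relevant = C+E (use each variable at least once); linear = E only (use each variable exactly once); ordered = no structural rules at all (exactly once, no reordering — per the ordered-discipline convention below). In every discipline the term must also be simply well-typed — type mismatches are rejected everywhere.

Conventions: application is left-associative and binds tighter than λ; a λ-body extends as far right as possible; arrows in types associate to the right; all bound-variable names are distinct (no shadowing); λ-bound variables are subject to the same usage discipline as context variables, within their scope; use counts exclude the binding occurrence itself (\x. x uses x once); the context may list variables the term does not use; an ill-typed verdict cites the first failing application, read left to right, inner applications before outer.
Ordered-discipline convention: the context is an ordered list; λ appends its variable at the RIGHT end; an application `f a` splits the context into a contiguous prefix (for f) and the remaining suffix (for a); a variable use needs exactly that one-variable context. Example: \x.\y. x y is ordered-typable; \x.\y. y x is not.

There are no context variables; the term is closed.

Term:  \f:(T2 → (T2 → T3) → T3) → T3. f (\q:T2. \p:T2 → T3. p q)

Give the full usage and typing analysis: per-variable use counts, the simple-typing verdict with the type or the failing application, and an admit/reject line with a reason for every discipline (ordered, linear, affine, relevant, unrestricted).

variable uses: f [bound]=1, q [bound]=1, p [bound]=1
use order (left to right): f, p, q
typing: well-typed — term : ((T2 → (T2 → T3) → T3) → T3) → T3
ordered: ✗, needs exchange: uses follow f, p, q
linear: ✓, exactly-once usage across f, q, p
affine: ✓, at most one use each (f, q, p)
relevant: ✓, at least one use each (f, q, p)
unrestricted: ✓, well-typed at ((T2 → (T2 → T3) → T3) → T3) → T3; no restrictions here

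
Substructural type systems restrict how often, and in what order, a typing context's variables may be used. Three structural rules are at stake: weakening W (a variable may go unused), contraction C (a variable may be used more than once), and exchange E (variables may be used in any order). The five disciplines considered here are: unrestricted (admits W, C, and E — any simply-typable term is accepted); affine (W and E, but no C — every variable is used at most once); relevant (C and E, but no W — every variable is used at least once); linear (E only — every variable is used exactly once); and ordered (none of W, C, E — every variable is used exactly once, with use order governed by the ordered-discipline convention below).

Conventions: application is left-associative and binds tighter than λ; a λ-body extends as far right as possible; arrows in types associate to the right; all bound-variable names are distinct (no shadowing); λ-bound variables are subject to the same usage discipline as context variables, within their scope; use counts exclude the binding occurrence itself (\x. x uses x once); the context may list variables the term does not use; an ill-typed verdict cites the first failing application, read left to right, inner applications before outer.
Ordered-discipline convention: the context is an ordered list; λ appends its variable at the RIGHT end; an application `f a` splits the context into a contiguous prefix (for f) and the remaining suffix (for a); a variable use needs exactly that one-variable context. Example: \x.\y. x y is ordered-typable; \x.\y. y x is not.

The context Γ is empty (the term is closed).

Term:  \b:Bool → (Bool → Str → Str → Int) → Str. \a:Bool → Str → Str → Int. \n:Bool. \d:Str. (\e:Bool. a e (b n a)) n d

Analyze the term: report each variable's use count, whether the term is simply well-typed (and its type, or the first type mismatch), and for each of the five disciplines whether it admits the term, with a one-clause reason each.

use counts: b (bound) ×1, a (bound) ×2, n (bound) ×2, d (bound) ×1, e (bound) ×1
left-to-right use order: a, e, b, n, a, n, d
typing: well-typed at (Bool → (Bool → Str → Str → Int) → Str) → (Bool → Str → Str → Int) → Bool → Str → Int
ordered: ✗ — uses contraction: a ×2, n ×2
linear: ✗ — uses contraction: a ×2, n ×2
affine: ✗ — uses contraction: a ×2, n ×2
relevant: ✓ — every one of b, a, n, d, e appears
unrestricted: ✓ — simply typable at (Bool → (Bool → Str → Str → Int) → Str) → (Bool → Str → Str → Int) → Bool → Str → Int; W, C, E all held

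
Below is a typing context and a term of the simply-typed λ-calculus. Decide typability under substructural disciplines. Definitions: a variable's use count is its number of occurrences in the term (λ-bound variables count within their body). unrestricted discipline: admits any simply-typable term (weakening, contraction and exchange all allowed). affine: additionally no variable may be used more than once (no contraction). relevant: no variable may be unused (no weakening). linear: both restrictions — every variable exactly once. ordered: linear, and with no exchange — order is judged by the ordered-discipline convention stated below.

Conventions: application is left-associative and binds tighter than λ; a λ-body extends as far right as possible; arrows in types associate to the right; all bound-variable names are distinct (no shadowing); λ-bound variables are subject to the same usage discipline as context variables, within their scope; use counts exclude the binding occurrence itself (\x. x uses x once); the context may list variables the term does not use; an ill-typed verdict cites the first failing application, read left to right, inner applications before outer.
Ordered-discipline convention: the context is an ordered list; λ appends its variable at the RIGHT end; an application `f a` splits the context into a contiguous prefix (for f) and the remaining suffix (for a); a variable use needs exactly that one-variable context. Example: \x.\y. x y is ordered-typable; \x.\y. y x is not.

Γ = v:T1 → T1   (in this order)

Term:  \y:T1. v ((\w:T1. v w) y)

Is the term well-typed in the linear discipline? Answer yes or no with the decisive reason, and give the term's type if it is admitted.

no — needs contraction — v ×2
use counts: v: 2×, y (λ-bound): 1×, w (λ-bound): 1×
use order (left to right): v, v, w, y
typing: the term checks, with type T1 → T1
summary: ordered ✗; linear ✗; affine ✗; relevant ✓; unrestricted ✓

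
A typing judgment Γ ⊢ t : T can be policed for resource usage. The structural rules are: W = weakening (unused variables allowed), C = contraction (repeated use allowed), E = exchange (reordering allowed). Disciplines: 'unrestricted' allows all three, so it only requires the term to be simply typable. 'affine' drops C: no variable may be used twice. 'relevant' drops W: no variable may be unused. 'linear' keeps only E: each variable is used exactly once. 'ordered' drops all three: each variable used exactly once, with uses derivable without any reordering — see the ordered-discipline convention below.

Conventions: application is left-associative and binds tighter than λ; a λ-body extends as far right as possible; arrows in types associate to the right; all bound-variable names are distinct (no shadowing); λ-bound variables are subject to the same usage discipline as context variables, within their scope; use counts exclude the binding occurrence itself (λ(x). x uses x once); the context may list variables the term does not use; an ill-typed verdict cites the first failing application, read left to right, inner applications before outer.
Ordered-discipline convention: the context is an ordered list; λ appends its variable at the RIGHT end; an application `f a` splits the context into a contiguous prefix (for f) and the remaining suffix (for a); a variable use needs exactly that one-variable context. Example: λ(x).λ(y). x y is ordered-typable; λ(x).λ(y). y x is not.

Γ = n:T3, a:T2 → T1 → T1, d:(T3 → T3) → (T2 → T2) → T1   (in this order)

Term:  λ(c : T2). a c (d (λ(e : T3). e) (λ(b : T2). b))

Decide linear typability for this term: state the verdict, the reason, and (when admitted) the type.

no — needs weakening: n unused
counts: n=0, a=1, d=1, c [bound]=1, e [bound]=1, b [bound]=1
order of uses: a, c, d, e, b
typing: well-typed at T2 → T1
summary: ordered ✗; linear ✗; affine ✓; relevant ✗; unrestricted ✓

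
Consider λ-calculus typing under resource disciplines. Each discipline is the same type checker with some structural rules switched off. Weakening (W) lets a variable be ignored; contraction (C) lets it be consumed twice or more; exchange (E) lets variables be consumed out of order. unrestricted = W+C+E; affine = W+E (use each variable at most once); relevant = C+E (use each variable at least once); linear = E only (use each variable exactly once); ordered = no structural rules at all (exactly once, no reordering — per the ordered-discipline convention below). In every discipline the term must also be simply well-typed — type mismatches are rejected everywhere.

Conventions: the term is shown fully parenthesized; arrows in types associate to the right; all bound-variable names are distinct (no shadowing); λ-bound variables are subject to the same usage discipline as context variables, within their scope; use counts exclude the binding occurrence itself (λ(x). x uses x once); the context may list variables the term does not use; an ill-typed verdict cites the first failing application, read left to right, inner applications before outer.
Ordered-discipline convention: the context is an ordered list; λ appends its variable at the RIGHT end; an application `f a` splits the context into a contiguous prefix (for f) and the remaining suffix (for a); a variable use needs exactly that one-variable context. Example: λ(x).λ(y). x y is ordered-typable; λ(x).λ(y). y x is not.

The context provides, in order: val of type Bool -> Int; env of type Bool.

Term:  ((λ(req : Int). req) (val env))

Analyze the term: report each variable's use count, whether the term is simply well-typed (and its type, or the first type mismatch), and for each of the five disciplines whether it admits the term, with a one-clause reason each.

variable uses: val ×1; env ×1; req (λ-bound) ×1
use order (left to right): req, val, env
typing: ✓ — Int
ordered: ✓, single-use (val, env, req), ordered derivation ok
linear: ✓, each of val, env, req used exactly once
affine: ✓, at most one use each (val, env, req)
relevant: ✓, none of val, env, req goes unused
unrestricted: ✓, type-checks (Int) and nothing is barred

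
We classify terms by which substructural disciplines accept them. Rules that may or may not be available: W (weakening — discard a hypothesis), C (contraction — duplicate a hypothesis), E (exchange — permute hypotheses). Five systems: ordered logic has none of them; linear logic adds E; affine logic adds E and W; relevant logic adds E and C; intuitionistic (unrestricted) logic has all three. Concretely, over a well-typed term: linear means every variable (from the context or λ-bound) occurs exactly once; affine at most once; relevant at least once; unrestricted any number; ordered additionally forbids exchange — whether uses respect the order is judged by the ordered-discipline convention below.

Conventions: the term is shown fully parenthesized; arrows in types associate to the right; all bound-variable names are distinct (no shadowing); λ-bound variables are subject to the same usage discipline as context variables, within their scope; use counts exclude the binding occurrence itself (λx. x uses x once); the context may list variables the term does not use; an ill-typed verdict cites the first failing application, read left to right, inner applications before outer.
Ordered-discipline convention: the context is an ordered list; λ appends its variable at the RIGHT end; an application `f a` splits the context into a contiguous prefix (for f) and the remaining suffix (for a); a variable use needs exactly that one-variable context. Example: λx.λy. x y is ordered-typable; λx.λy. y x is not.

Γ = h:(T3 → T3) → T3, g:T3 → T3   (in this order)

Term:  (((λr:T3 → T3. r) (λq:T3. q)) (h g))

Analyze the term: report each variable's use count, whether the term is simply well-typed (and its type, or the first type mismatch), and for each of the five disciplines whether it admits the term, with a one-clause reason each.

counts: h: 1×, g: 1×, r (bound): 1×, q (bound): 1×
uses in reading order: r, q, h, g
typing: well-typed — term : T3
ordered: ✓, single-use (h, g, r, q), ordered derivation ok
linear: ✓, single use per variable (h, g, r, q)
affine: ✓, no duplicate uses among h, g, r, q
relevant: ✓, h, g, r, q: all used, weakening unneeded
unrestricted: ✓, well-typed at T3; no restrictions here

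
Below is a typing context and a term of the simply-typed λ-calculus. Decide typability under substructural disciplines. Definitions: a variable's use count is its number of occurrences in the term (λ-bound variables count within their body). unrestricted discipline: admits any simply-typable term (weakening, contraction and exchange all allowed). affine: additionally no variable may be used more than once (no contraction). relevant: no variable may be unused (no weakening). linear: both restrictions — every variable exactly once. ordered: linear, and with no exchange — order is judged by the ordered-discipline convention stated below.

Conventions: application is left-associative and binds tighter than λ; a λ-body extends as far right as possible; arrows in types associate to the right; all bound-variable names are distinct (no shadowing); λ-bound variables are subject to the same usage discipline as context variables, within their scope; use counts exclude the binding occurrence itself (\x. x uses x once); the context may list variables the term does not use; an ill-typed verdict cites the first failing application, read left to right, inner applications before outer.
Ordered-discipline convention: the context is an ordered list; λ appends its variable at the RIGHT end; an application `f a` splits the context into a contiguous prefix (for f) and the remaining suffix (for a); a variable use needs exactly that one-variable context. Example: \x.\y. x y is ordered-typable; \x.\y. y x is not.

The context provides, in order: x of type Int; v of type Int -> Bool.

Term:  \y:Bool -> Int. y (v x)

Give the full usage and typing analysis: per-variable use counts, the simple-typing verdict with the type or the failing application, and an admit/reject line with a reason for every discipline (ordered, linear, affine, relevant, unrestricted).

counts: x: 1; v: 1; y (bound): 1
left-to-right use order: y, v, x
typing: well-typed — term : (Bool -> Int) -> Int
ordered: ✗ — no ordered split (uses run y, v, x)
linear: ✓ — x, v, y: one use apiece
affine: ✓ — none of x, v, y used more than once
relevant: ✓ — every one of x, v, y appears
unrestricted: ✓ — type-checks ((Bool -> Int) -> Int) and nothing is barred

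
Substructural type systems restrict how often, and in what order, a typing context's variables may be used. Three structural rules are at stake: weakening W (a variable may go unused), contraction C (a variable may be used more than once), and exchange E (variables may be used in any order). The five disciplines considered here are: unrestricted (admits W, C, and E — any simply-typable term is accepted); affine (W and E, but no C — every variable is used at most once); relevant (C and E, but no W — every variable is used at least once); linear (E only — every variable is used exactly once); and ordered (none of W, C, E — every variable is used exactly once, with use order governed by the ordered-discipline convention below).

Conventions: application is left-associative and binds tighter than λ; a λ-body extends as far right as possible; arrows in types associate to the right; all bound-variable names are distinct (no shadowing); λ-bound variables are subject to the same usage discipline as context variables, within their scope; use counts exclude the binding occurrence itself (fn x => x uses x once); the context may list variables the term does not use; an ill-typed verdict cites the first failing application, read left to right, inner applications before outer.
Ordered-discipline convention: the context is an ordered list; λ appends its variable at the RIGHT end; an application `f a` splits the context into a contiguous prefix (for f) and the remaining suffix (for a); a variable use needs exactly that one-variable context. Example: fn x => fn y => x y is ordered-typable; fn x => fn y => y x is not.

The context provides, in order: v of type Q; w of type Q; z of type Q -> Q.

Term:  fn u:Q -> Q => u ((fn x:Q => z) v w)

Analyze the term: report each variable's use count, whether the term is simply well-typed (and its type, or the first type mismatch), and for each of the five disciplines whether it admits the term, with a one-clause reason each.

counts: v=1; w=1; z=1; u (bound)=1; x (bound)=0
uses in reading order: u, z, v, w
typing: well-typed — term : (Q -> Q) -> Q
ordered ✗ (x never used (weakening))
linear ✗ (x never used (weakening))
affine ✓ (none of v, w, z, u, x used more than once)
relevant ✗ (x never used (weakening))
unrestricted ✓ (typability at (Q -> Q) -> Q is all that's needed)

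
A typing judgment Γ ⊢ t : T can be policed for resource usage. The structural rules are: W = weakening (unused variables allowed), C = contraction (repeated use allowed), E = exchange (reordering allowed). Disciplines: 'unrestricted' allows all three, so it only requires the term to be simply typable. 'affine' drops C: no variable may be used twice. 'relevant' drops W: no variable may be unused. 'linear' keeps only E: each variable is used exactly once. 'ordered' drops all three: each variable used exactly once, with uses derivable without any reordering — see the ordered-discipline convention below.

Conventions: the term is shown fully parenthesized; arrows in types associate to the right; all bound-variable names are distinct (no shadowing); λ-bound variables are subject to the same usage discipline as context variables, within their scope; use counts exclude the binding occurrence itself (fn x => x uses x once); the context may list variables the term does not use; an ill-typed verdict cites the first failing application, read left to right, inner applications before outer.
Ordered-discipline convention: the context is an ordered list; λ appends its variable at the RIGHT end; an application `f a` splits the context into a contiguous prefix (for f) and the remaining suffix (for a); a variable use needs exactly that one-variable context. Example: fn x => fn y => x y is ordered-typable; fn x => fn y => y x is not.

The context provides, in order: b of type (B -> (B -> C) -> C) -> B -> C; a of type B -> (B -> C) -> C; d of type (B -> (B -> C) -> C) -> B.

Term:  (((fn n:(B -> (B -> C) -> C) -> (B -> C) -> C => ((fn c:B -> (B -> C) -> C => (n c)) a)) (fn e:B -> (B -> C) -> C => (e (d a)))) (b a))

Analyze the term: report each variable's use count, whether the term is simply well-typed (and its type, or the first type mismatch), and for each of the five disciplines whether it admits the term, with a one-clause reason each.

use counts: b: 1; a: 3; d: 1; n (bound): 1; c (bound): 1; e (bound): 1
use order (left to right): n, c, a, e, d, a, b, a
typing: the term checks, with type C
ordered: ✗, needs contraction — a ×3
linear: ✗, needs contraction — a ×3
affine: ✗, needs contraction — a ×3
relevant: ✓, b, a, d, n, c, e: all used, weakening unneeded
unrestricted: ✓, simply typable at C; W, C, E all held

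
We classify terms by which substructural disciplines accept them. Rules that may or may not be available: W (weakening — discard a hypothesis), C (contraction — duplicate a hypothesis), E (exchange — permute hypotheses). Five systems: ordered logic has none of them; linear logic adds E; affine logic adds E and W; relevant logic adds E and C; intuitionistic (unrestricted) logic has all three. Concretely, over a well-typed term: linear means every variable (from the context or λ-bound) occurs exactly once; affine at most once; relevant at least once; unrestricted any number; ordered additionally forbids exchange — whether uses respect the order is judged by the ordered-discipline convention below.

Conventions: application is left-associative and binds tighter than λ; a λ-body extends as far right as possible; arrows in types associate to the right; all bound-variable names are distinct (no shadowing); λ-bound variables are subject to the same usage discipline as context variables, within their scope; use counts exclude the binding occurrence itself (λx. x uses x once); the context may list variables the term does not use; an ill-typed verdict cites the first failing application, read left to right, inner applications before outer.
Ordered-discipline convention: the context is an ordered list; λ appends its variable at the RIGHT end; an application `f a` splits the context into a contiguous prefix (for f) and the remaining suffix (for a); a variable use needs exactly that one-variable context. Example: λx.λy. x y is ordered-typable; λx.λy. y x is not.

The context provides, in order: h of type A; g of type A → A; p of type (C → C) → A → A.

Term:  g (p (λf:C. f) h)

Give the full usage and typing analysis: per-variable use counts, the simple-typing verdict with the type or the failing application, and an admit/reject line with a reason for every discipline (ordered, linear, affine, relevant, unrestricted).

usage: h: 1, g: 1, p: 1, f (λ-bound): 1
left-to-right use order: g, p, f, h
typing: the term checks, with type A
ordered ✗ (no contiguous prefix/suffix split fits g, p, f, h)
linear ✓ (h, g, p, f: one use apiece)
affine ✓ (no duplicate uses among h, g, p, f)
relevant ✓ (at least one use each (h, g, p, f))
unrestricted ✓ (well-typed at A; no restrictions here)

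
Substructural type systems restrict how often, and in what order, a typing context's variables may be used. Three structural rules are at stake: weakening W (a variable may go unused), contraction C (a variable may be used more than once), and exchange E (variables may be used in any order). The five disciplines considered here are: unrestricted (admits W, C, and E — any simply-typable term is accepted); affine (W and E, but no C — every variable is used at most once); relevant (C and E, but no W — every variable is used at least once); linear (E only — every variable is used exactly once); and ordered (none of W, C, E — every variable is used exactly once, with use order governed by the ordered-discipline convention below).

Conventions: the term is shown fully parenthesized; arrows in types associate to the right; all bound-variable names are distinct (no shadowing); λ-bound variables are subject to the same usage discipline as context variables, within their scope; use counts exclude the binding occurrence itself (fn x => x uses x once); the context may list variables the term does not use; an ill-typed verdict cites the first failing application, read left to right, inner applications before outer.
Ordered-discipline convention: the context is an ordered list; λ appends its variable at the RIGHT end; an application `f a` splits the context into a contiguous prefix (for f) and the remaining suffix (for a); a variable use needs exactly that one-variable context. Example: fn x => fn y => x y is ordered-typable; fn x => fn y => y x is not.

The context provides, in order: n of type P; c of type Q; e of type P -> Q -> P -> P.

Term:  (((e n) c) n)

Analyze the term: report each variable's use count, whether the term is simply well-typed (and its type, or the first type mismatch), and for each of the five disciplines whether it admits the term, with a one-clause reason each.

variable uses: n: 2; c: 1; e: 1
left-to-right use order: e, n, c, n
typing: ✓ — P
ordered ✗ (n ×2 used more than once (contraction))
linear ✗ (n ×2 used more than once (contraction))
affine ✗ (n ×2 used more than once (contraction))
relevant ✓ (n, c, e: all used, weakening unneeded)
unrestricted ✓ (simply typable at P; W, C, E all held)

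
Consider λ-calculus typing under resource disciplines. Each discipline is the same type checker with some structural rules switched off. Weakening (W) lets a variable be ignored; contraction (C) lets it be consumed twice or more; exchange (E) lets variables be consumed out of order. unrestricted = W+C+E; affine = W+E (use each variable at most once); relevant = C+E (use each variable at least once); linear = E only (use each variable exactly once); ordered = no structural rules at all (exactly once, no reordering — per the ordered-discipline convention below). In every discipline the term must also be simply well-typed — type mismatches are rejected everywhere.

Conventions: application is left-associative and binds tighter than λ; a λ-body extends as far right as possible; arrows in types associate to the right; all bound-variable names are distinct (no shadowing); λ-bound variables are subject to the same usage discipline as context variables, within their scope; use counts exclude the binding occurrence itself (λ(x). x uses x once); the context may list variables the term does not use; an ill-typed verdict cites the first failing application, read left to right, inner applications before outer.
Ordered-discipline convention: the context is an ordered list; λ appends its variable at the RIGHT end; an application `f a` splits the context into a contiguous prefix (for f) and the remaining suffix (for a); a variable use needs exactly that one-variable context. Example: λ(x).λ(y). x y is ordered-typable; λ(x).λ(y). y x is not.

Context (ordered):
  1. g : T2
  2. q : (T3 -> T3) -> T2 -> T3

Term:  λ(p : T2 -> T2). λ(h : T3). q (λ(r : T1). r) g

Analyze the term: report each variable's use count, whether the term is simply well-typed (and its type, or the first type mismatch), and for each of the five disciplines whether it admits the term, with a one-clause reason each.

usage: g: 1, q: 1, p (λ-bound): 0, h (λ-bound): 0, r (λ-bound): 1
left-to-right use order: q, r, g
typing: ill-typed: a function awaiting T3 -> T3 gets T1 -> T1
ordered: ✗ — fails simple typing
linear: ✗ — a type mismatch blocks all five
affine: ✗ — the type mismatch rejects it
relevant: ✗ — not simply typable
unrestricted: ✗ — fails simple typing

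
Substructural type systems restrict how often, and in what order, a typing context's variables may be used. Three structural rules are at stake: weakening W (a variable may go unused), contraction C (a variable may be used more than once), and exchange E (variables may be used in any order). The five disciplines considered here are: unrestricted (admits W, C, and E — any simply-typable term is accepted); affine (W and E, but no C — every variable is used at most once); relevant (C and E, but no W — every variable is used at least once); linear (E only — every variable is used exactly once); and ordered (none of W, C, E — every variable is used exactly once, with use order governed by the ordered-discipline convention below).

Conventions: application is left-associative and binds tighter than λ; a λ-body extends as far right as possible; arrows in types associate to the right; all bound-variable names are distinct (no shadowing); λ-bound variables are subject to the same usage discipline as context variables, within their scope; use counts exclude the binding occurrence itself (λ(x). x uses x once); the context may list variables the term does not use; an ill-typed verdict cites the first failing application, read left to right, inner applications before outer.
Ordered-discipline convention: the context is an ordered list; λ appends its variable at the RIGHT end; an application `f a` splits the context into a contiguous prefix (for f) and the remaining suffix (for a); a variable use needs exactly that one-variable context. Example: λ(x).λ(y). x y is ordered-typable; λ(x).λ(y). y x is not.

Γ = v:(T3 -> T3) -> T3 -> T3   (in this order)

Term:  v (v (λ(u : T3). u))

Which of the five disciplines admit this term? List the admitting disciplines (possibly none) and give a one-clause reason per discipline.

admitted by: relevant, unrestricted
variable uses: v: 2, u (λ-bound): 1
uses in reading order: v, v, u
typing: ✓ — T3 -> T3
ordered ✗ (v ×2 used more than once (contraction))
linear ✗ (v ×2 used more than once (contraction))
affine ✗ (v ×2 used more than once (contraction))
relevant ✓ (v, u: all used, weakening unneeded)
unrestricted ✓ (typability at T3 -> T3 is all that's needed)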